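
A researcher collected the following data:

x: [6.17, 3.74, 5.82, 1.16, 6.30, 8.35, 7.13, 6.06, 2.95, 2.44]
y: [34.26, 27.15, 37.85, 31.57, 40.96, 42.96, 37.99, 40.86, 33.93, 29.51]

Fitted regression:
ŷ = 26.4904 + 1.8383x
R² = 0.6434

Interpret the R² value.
About 64.34% of the variability in y is accounted for by the regression on x (R² = 0.6434) — a moderate linear fit.

R² (coefficient of determination) measures the proportion of variance in y explained by the regression model.

Here R² = 0.6434:
- Explained: 64.34% of the variation in y
- Unexplained (residual): 100% − 64.34% = 35.66%
- Rule of thumb (below 0.3 weak; 0.3 to below 0.7 moderate; 0.7 and above strong) → moderate

Calculation: R² = 1 − (SS_res / SS_tot), where SS_res is the sum of squared residuals and SS_tot the total sum of squares.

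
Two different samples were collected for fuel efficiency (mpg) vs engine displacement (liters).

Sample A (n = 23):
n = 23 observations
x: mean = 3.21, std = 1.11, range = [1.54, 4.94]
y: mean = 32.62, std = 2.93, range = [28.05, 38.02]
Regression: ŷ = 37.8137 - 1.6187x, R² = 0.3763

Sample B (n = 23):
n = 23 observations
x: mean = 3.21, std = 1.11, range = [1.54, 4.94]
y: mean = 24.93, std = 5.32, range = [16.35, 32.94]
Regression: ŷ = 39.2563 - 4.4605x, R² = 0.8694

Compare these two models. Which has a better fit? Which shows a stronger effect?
Model B has the better fit (R² = 0.8694 vs 0.3763). Model B shows the stronger effect (|β₁| = 4.4605 vs 1.6187).

Model Comparison:

Which explains more variance? (R²)
- Model A: R² = 0.3763 → 37.63% of variance in fuel efficiency explained
- Model B: R² = 0.8694 → 86.94% of variance in fuel efficiency explained
- 0.8694 > 0.3763 → Model B has the better fit

Effect size (slope magnitude):
- Model A: β₁ = -1.6187 → predicted fuel efficiency falls 1.6187 mpg per additional liter of engine displacement
- Model B: β₁ = -4.4605 → predicted fuel efficiency falls 4.4605 mpg per additional liter of engine displacement
- |-1.6187| < |-4.4605| → Model B shows the stronger marginal effect

Notes:
- The two samples could reflect different populations, time periods, or measurement quality.
- A steeper slope doesn't make a better model if the scatter around the line is large.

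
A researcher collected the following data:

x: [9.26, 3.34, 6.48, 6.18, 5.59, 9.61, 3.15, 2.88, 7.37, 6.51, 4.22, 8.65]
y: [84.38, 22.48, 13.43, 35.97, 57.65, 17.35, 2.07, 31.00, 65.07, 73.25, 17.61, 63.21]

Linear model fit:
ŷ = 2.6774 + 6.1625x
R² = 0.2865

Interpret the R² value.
About 28.65% of the variability in y is accounted for by the regression on x (R² = 0.2865) — a weak linear fit.

R² (coefficient of determination) measures the proportion of variance in y explained by the regression model.

Here R² = 0.2865:
- Explained: 28.65% of the variation in y
- Unexplained (residual): 100% − 28.65% = 71.35%
- Rule of thumb (below 0.3 weak; 0.3 to below 0.7 moderate; 0.7 and above strong) → weak

Note: R² says nothing about causation, and a high R² does not by itself mean the linear form is appropriate — check the residuals.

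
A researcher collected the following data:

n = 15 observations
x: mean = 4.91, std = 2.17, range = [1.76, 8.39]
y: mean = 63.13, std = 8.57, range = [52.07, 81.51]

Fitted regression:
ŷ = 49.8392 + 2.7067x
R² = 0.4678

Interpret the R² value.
The model explains 46.78% of the variance in y (R² = 0.4678), leaving 53.22% unexplained; the fit is moderate.

R² (coefficient of determination) measures the proportion of variance in y explained by the regression model.

Here R² = 0.4678:
- Explained: 46.78% of the variation in y
- Unexplained (residual): 100% − 46.78% = 53.22%
- Rule of thumb (below 0.3 weak; 0.3 to below 0.7 moderate; 0.7 and above strong) → moderate

Equivalently, for simple linear regression R² = r², so |r| = √0.4678 ≈ 0.6840.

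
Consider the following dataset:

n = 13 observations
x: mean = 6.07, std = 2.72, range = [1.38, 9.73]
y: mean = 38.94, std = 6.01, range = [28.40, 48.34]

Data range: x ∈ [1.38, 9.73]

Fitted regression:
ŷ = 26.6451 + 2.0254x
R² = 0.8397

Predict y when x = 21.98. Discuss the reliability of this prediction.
ŷ = 71.1634, but this is extrapolation (above the data range [1.38, 9.73]) and may be unreliable.

Prediction calculation:
ŷ = 26.6451 + 2.0254 × 21.98
ŷ = 71.1634

Reliability:
- Data range: x ∈ [1.38, 9.73]
- Prediction point: x = 21.98 is 12.25 units above the observed range → this is EXTRAPOLATION, not interpolation

Why that matters here:
- R² describes fit only over the sampled x values; it says nothing about behaviour beyond them
- The linear relationship may not hold outside the observed range

Report the number if required, but flag clearly that it is an extrapolation.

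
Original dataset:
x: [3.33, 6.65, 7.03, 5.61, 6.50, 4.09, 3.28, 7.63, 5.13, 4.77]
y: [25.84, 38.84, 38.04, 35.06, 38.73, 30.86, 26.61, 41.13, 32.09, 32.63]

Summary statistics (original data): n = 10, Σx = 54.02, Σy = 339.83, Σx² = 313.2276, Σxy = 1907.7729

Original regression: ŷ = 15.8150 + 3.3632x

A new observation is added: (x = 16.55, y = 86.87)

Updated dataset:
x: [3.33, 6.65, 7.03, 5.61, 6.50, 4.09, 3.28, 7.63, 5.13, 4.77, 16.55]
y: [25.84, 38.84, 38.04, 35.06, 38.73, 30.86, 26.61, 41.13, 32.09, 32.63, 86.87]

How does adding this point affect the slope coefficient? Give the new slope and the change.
Adding the point moves β₁ from 3.3632 to 4.5241, i.e. it increases by 1.1609 (+34.5%).

The new point has HIGH LEVERAGE: x = 16.55 is far from the original mean x̄ = 54.02/10 ≈ 5.40 (original range [3.28, 7.63]).

Step 1: Update the sums with the new point (n goes from 10 to 11)
Σx  = 54.02 + 16.55 = 70.57
Σy  = 339.83 + 86.87 = 426.70
Σx² = 313.2276 + 16.55² = 313.2276 + 273.9025 = 587.1301
Σxy = 1907.7729 + 16.55×86.87 = 1907.7729 + 1437.6985 = 3345.4714

Step 2: Recompute the slope with b₁ = (nΣxy − ΣxΣy) / (nΣx² − (Σx)²)
Numerator   = 11×3345.4714 − 70.57×426.70 = 36800.1854 − 30112.2190 = 6687.9664
Denominator = 11×587.1301 − 70.57² = 6458.4311 − 4980.1249 = 1478.3062
b₁(new) = 6687.9664 / 1478.3062 = 4.5241

(Same formula on the original sums: (10×1907.7729 − 54.02×339.83) / (10×313.2276 − 54.02²) = 720.1124 / 214.1156 = 3.3632, matching the given fit.)

Step 3: Change in slope
Δβ₁ = 4.5241 − 3.3632 = +1.1609
Relative change = +1.1609 / 3.3632 × 100% = +34.5%
→ the slope increases when the point is added.

Because the point sits above the extension of the original line at a high-leverage x, it tilts the fit up.
In practice: check such a point for data-entry or measurement error; refit with and without it and report both if conclusions differ.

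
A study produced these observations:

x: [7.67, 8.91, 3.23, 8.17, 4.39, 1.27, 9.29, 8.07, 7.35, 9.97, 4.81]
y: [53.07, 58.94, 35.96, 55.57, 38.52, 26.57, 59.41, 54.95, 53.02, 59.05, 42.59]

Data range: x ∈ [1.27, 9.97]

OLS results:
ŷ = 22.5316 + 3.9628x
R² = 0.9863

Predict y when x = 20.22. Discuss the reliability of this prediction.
ŷ = 102.6594 (extrapolation — x = 20.22 lies outside [1.27, 9.97], so reliability is low).

Prediction calculation:
ŷ = 22.5316 + 3.9628 × 20.22
ŷ = 102.6594

Reliability:
- Data range: x ∈ [1.27, 9.97]
- Prediction point: x = 20.22 is 10.25 units above the observed range → this is EXTRAPOLATION, not interpolation

Why that matters here:
- R² describes fit only over the sampled x values; it says nothing about behaviour beyond them
- The standard error of prediction grows with (x − x̄)², and x = 20.22 is far from x̄ = 6.65
- The linear relationship may not hold outside the observed range

The R² = 0.9863 only validates the fit within [1.27, 9.97]; treat ŷ = 102.6594 with caution.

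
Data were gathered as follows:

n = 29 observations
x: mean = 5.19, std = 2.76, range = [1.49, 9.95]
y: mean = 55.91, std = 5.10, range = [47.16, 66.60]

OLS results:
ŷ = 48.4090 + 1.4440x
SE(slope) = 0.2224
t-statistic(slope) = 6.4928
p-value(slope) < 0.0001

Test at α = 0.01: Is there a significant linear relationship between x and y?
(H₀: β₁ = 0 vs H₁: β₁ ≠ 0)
p-value < 0.0001 < α = 0.01, so we reject H₀. The relationship is significant.

Hypothesis test for the slope coefficient:

H₀: β₁ = 0 (no linear relationship)
H₁: β₁ ≠ 0 (linear relationship exists)

Test statistic: t = β̂₁ / SE(β̂₁) = 1.4440 / 0.2224 = 6.4928

The p-value (<0.0001) is the probability, under H₀, of a t-statistic at least as extreme as |t| = 6.4928 (two-sided, df = n − 2 = 27).

Decision rule: reject H₀ if p-value < α.
p-value < 0.0001 < α = 0.01 → reject H₀.

There is sufficient evidence at the 1% significance level to conclude that a linear relationship exists between x and y.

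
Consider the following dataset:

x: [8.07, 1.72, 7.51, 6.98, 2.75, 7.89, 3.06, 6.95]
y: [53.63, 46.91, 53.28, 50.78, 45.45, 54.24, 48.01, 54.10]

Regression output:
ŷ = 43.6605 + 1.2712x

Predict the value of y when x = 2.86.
ŷ = 47.2961

To predict y for x = 2.86, substitute into the regression equation:

ŷ = 43.6605 + 1.2712 × 2.86
ŷ = 43.6605 + 3.6356
ŷ = 47.2961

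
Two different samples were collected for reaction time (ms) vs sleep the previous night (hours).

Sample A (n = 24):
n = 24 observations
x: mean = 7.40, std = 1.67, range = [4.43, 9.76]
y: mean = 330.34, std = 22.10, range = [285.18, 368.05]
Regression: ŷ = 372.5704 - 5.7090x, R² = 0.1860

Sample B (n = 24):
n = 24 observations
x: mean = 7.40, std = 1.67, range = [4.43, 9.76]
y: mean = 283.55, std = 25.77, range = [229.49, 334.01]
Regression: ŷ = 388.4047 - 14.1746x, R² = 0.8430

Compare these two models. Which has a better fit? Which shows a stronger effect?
Model B has the better fit (R² = 0.8430 vs 0.1860). Model B shows the stronger effect (|β₁| = 14.1746 vs 5.7090).

Model Comparison:

Fit — compare R²:
- Model A: R² = 0.1860 → 18.60% of variance in reaction time explained
- Model B: R² = 0.8430 → 84.30% of variance in reaction time explained
- 0.8430 > 0.1860 → Model B has the better fit

Which has the larger per-hour effect? (|β₁|)
- Model A: β₁ = -5.7090 → predicted reaction time falls 5.7090 ms per additional hour of sleep
- Model B: β₁ = -14.1746 → predicted reaction time falls 14.1746 ms per additional hour of sleep
- |-5.7090| < |-14.1746| → Model B shows the stronger marginal effect

Note: A steeper slope doesn't make a better model if the scatter around the line is large.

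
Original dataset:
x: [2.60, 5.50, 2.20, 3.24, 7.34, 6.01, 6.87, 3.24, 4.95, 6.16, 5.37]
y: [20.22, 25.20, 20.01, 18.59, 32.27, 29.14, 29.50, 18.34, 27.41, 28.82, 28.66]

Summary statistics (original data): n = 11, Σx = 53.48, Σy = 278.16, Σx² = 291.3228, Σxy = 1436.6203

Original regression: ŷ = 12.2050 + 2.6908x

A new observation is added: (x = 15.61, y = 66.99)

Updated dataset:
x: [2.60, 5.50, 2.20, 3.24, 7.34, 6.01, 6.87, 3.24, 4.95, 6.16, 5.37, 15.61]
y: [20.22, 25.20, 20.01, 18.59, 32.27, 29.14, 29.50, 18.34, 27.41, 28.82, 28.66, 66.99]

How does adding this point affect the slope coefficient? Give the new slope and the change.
New slope β₁ = 3.6086 versus 2.6908 before: a change of +0.9178 (+34.1%).

x = 15.61 lies well outside the original x-range [2.20, 7.34] (x̄ ≈ 4.86), so this observation has high leverage and can move the slope substantially.

Step 1: Update the sums with the new point (n goes from 11 to 12)
Σx  = 53.48 + 15.61 = 69.09
Σy  = 278.16 + 66.99 = 345.15
Σx² = 291.3228 + 15.61² = 291.3228 + 243.6721 = 534.9949
Σxy = 1436.6203 + 15.61×66.99 = 1436.6203 + 1045.7139 = 2482.3342

Step 2: Recompute the slope with b₁ = (nΣxy − ΣxΣy) / (nΣx² − (Σx)²)
Numerator   = 12×2482.3342 − 69.09×345.15 = 29788.0104 − 23846.4135 = 5941.5969
Denominator = 12×534.9949 − 69.09² = 6419.9388 − 4773.4281 = 1646.5107
b₁(new) = 5941.5969 / 1646.5107 = 3.6086

(Same formula on the original sums: (11×1436.6203 − 53.48×278.16) / (11×291.3228 − 53.48²) = 926.8265 / 344.4404 = 2.6908, matching the given fit.)

Step 3: Change in slope
Δβ₁ = 3.6086 − 2.6908 = +0.9178
Relative change = +0.9178 / 2.6908 × 100% = +34.1%
→ the slope increases when the point is added.

A high-leverage point only changes the slope if it is off the original line; here y = 66.99 is above the original trend, so the slope increases.
In practice: examine leverage (hᵢ) and Cook's distance rather than deleting it automatically.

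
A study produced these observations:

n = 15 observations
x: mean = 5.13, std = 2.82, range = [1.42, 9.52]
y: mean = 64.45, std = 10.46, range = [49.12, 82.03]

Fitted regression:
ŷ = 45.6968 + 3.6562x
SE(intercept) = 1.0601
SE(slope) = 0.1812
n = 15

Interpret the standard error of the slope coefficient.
The slope 3.6562 is pinned down to within about ±0.1812 (one SE) by these data — relative uncertainty 5.0%, i.e. precise.

SE(β̂₁) = s / √Sxx, where s is the residual standard deviation and Sxx = Σ(x − x̄)². It is the yardstick for how far β̂₁ = 3.6562 could plausibly be from the true slope.

Relative precision:
- SE / |β̂₁| = 0.1812 / 3.6562 = 5.0%
- Rule of thumb (under 20%: precise; 20% to under 50%: moderately precise; 50% or more: imprecise) → precise

Link to interval estimation: a confidence interval for β₁ is β̂₁ ± t* × 0.1812, so SE sets the half-width per unit of t*.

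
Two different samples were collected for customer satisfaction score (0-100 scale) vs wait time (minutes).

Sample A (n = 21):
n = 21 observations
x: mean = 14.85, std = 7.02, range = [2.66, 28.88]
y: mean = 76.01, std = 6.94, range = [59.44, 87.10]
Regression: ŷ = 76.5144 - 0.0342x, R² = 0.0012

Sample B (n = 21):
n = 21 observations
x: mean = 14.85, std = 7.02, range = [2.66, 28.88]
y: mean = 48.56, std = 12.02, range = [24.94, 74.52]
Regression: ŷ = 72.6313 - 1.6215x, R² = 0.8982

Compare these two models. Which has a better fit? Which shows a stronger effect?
Model B has the better fit (R² = 0.8982 vs 0.0012). Model B shows the stronger effect (|β₁| = 1.6215 vs 0.0342).

Model Comparison:

Which explains more variance? (R²)
- Model A: R² = 0.0012 → 0.12% of variance in satisfaction score explained
- Model B: R² = 0.8982 → 89.82% of variance in satisfaction score explained
- 0.8982 > 0.0012 → Model B has the better fit

Strength of effect — compare |β₁|:
- Model A: β₁ = -0.0342 → predicted satisfaction score falls 0.0342 points per additional minute of wait time
- Model B: β₁ = -1.6215 → predicted satisfaction score falls 1.6215 points per additional minute of wait time
- |-0.0342| < |-1.6215| → Model B shows the stronger marginal effect

Note: A steeper slope doesn't make a better model if the scatter around the line is large.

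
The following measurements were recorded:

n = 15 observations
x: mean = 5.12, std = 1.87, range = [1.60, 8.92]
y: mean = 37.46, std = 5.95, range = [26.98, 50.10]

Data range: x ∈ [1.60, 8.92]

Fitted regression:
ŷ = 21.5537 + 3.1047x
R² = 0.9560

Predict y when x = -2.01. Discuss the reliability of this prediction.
The equation gives ŷ = 15.3133; however x = -2.01 is 3.61 units below the observed range, so this extrapolated value should not be trusted.

Prediction calculation:
ŷ = 21.5537 + 3.1047 × (-2.01)
ŷ = 15.3133

Reliability:
- Data range: x ∈ [1.60, 8.92]
- Prediction point: x = -2.01 is 3.61 units below the observed range → this is EXTRAPOLATION, not interpolation

Why that matters here:
- Real relationships often flatten, saturate, or turn nonlinear at extremes
- The linear relationship may not hold outside the observed range

A defensible statement: 'if the linear trend continued to x = -2.01, y would be about 15.3133' — the premise is untested.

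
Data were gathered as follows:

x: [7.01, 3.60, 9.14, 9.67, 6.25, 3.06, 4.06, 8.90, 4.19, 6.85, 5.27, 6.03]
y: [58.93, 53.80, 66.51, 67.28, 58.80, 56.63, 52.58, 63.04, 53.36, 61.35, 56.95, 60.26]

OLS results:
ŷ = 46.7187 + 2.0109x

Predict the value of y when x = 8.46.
ŷ = 63.7309

Plug x = 8.46 into the fitted line:

ŷ = 46.7187 + 2.0109 × 8.46
ŷ = 46.7187 + 17.0122
ŷ = 63.7309

This is the fitted mean response at that x — an individual observation would come with a wider prediction interval.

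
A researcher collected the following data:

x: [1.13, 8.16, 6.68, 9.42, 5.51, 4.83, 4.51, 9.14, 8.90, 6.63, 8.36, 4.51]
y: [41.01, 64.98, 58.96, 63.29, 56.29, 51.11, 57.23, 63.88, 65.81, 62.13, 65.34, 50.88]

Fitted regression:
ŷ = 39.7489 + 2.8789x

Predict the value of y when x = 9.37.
ŷ = 66.7242

To predict y for x = 9.37, substitute into the regression equation:

ŷ = 39.7489 + 2.8789 × 9.37
ŷ = 39.7489 + 26.9753
ŷ = 66.7242

This is a point prediction; actual observations scatter around it by roughly the residual standard deviation.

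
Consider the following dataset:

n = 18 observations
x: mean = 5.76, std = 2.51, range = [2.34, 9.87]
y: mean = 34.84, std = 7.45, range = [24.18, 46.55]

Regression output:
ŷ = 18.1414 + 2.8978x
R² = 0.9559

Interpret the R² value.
About 95.59% of the variability in y is accounted for by the regression on x (R² = 0.9559) — a strong linear fit.

The coefficient of determination R² is the fraction of the total variation in y that the fitted line accounts for.

Here R² = 0.9559:
- Explained: 95.59% of the variation in y
- Unexplained (residual): 100% − 95.59% = 4.41%
- Rule of thumb (below 0.3 weak; 0.3 to below 0.7 moderate; 0.7 and above strong) → strong

Note: R² says nothing about causation, and a high R² does not by itself mean the linear form is appropriate — check the residuals.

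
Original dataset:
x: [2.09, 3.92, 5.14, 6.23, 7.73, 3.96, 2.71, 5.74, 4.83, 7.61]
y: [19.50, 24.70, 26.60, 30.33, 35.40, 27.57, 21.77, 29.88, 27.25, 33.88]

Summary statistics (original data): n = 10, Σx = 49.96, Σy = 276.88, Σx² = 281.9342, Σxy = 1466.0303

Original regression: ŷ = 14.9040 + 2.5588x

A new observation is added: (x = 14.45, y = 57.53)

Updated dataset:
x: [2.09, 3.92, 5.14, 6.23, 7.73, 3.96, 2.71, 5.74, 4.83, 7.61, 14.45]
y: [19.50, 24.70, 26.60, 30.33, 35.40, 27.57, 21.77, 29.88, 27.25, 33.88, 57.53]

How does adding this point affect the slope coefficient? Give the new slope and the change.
The slope changes from 2.5588 to 2.9864 (change of +0.4276, or +16.7%).

x = 14.45 lies well outside the original x-range [2.09, 7.73] (x̄ ≈ 5.00), so this observation has high leverage and can move the slope substantially.

Step 1: Update the sums with the new point (n goes from 10 to 11)
Σx  = 49.96 + 14.45 = 64.41
Σy  = 276.88 + 57.53 = 334.41
Σx² = 281.9342 + 14.45² = 281.9342 + 208.8025 = 490.7367
Σxy = 1466.0303 + 14.45×57.53 = 1466.0303 + 831.3085 = 2297.3388

Step 2: Recompute the slope with b₁ = (nΣxy − ΣxΣy) / (nΣx² − (Σx)²)
Numerator   = 11×2297.3388 − 64.41×334.41 = 25270.7268 − 21539.3481 = 3731.3787
Denominator = 11×490.7367 − 64.41² = 5398.1037 − 4148.6481 = 1249.4556
b₁(new) = 3731.3787 / 1249.4556 = 2.9864

(Same formula on the original sums: (10×1466.0303 − 49.96×276.88) / (10×281.9342 − 49.96²) = 827.3782 / 323.3404 = 2.5588, matching the given fit.)

Step 3: Change in slope
Δβ₁ = 2.9864 − 2.5588 = +0.4276
Relative change = +0.4276 / 2.5588 × 100% = +16.7%
→ the slope increases when the point is added.

A high-leverage point only changes the slope if it is off the original line; here y = 57.53 is above the original trend, so the slope increases.
In practice: refit with and without it and report both if conclusions differ.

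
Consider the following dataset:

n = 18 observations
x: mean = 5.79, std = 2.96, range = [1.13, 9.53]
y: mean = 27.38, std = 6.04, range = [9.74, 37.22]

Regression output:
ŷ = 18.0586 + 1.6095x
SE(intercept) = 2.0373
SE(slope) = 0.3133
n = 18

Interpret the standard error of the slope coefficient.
SE(slope) = 0.3133 measures the uncertainty in the estimated slope. The coefficient is estimated precisely (SE/|β̂₁| = 19.5%).

What SE measures:
- The standard error quantifies the sampling variability of the coefficient estimate
- It is the estimated standard deviation of β̂₁ across hypothetical repeated samples of the same size
- Smaller SE → more precise estimate

Relative precision:
- SE / |β̂₁| = 0.3133 / 1.6095 = 19.5%
- Rule of thumb (under 20%: precise; 20% to under 50%: moderately precise; 50% or more: imprecise) → precise

Link to the t-test: t = β̂₁ / SE(β̂₁) = 1.6095 / 0.3133 = 5.1372, the statistic for H₀: β₁ = 0.

What drives SE(β̂₁): wider spread of x values → smaller SE; larger n (here n = 18) → smaller SE; more residual scatter → larger SE.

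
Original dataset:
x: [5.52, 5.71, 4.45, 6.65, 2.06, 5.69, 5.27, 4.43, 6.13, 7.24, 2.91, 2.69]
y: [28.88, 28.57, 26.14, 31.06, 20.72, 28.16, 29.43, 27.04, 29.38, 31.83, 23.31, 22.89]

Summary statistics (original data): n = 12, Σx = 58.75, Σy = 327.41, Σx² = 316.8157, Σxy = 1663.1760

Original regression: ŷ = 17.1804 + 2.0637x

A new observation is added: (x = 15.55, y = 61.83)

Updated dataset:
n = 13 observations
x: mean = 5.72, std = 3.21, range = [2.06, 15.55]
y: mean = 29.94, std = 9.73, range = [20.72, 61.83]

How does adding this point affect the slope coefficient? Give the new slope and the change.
New slope β₁ = 2.9857 versus 2.0637 before: a change of +0.9220 (+44.7%).

The new point has HIGH LEVERAGE: x = 15.55 is far from the original mean x̄ = 58.75/12 ≈ 4.90 (original range [2.06, 7.24]).

Step 1: Update the sums with the new point (n goes from 12 to 13)
Σx  = 58.75 + 15.55 = 74.30
Σy  = 327.41 + 61.83 = 389.24
Σx² = 316.8157 + 15.55² = 316.8157 + 241.8025 = 558.6182
Σxy = 1663.1760 + 15.55×61.83 = 1663.1760 + 961.4565 = 2624.6325

Step 2: Recompute the slope with b₁ = (nΣxy − ΣxΣy) / (nΣx² − (Σx)²)
Numerator   = 13×2624.6325 − 74.30×389.24 = 34120.2225 − 28920.5320 = 5199.6905
Denominator = 13×558.6182 − 74.30² = 7262.0366 − 5520.4900 = 1741.5466
b₁(new) = 5199.6905 / 1741.5466 = 2.9857

(Same formula on the original sums: (12×1663.1760 − 58.75×327.41) / (12×316.8157 − 58.75²) = 722.7745 / 350.2259 = 2.0637, matching the given fit.)

Step 3: Change in slope
Δβ₁ = 2.9857 − 2.0637 = +0.9220
Relative change = +0.9220 / 2.0637 × 100% = +44.7%
→ the slope increases when the point is added.

A high-leverage point only changes the slope if it is off the original line; here y = 61.83 is above the original trend, so the slope increases.
In practice: examine leverage (hᵢ) and Cook's distance rather than deleting it automatically; investigate whether it comes from the same population as the rest of the sample.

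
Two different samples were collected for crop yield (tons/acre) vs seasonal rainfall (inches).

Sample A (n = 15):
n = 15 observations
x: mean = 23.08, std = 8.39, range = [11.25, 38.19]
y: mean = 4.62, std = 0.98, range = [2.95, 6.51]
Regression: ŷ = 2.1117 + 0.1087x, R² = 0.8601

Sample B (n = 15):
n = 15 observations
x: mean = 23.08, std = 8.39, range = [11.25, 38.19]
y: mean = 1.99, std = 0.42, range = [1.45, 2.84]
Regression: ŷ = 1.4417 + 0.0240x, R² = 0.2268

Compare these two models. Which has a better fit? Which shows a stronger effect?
Model A has the better fit (R² = 0.8601 vs 0.2268). Model A shows the stronger effect (|β₁| = 0.1087 vs 0.0240).

Model Comparison:

Goodness of fit (R²):
- Model A: R² = 0.8601 → 86.01% of variance in crop yield explained
- Model B: R² = 0.2268 → 22.68% of variance in crop yield explained
- 0.8601 > 0.2268 → Model A has the better fit

Which has the larger per-inch effect? (|β₁|)
- Model A: β₁ = 0.1087 → predicted crop yield rises 0.1087 tons/acre per additional inch of rainfall
- Model B: β₁ = 0.0240 → predicted crop yield rises 0.0240 tons/acre per additional inch of rainfall
- |0.1087| > |0.0240| → Model A shows the stronger marginal effect

Notes:
- The two samples could reflect different populations, time periods, or measurement quality.
- A better fit (higher R²) doesn't necessarily mean a more important relationship.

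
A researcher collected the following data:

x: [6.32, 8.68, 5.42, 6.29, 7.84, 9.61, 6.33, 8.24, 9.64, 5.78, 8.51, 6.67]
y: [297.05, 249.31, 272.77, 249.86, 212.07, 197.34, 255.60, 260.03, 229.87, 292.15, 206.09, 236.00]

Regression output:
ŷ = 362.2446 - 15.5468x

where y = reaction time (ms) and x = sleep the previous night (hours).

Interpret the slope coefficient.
For each additional hour of sleep, predicted reaction time decreases by approximately 15.5468 ms.

β₁ = -15.5468 is the change in predicted reaction time (ms) per additional hour of sleep.

Interpretation:
- Sleep up by 1 hour → predicted reaction time decreases by 15.5468 ms
- This is a linear approximation: the same per-unit change is assumed across the whole observed x range
- The slope describes association in these data, not necessarily a causal effect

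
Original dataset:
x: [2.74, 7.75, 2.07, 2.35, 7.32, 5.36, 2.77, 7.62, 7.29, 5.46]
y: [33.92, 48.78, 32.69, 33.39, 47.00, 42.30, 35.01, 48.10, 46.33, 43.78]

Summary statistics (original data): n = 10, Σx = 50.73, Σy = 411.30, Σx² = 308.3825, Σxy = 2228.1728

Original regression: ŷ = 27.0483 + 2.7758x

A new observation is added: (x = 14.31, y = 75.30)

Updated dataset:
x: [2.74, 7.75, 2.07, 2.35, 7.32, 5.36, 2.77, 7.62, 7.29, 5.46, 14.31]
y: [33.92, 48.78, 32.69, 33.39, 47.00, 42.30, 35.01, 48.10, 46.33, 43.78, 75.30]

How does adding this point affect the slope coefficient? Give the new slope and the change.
The slope changes from 2.7758 to 3.3328 (change of +0.5570, or +20.1%).

x = 14.31 lies well outside the original x-range [2.07, 7.75] (x̄ ≈ 5.07), so this observation has high leverage and can move the slope substantially.

Step 1: Update the sums with the new point (n goes from 10 to 11)
Σx  = 50.73 + 14.31 = 65.04
Σy  = 411.30 + 75.30 = 486.60
Σx² = 308.3825 + 14.31² = 308.3825 + 204.7761 = 513.1586
Σxy = 2228.1728 + 14.31×75.30 = 2228.1728 + 1077.5430 = 3305.7158

Step 2: Recompute the slope with b₁ = (nΣxy − ΣxΣy) / (nΣx² − (Σx)²)
Numerator   = 11×3305.7158 − 65.04×486.60 = 36362.8738 − 31648.4640 = 4714.4098
Denominator = 11×513.1586 − 65.04² = 5644.7446 − 4230.2016 = 1414.5430
b₁(new) = 4714.4098 / 1414.5430 = 3.3328

(Same formula on the original sums: (10×2228.1728 − 50.73×411.30) / (10×308.3825 − 50.73²) = 1416.4790 / 510.2921 = 2.7758, matching the given fit.)

Step 3: Change in slope
Δβ₁ = 3.3328 − 2.7758 = +0.5570
Relative change = +0.5570 / 2.7758 × 100% = +20.1%
→ the slope increases when the point is added.

Because the point sits above the extension of the original line at a high-leverage x, it tilts the fit up.
In practice: examine leverage (hᵢ) and Cook's distance rather than deleting it automatically.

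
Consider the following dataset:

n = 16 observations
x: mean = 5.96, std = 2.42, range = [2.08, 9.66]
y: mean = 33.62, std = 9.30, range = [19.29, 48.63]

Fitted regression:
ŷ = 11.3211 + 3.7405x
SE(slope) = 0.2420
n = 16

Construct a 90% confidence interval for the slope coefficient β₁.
The 90% CI for β₁ is (3.3143, 4.1667)

Confidence interval for the slope:

The 90% CI for β₁ is: β̂₁ ± t*(α/2, n-2) × SE(β̂₁)

Step 1: Find critical t-value
- Confidence level = 0.9
- Degrees of freedom = n - 2 = 16 - 2 = 14
- t*(α/2, 14) = 1.7613

Step 2: Calculate margin of error
Margin = 1.7613 × 0.2420 = 0.4262

Step 3: Construct interval
CI = 3.7405 ± 0.4262
CI = (3.3143, 4.1667)

Interpretation: intervals built this way capture the true β₁ in 90% of repeated samples; here the plausible range for the per-unit effect of x on y is 3.3143 to 4.1667.
Since 0 is outside the interval, a two-sided test at α = 0.10 would reject H₀: β₁ = 0.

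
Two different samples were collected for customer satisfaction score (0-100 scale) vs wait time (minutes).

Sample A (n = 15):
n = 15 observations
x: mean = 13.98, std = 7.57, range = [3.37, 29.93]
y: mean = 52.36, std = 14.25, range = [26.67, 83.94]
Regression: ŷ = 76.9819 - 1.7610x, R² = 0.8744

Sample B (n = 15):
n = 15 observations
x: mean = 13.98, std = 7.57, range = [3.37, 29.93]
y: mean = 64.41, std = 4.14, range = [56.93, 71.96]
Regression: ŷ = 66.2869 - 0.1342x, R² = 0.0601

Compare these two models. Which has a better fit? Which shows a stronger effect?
Model A has the better fit (R² = 0.8744 vs 0.0601). Model A shows the stronger effect (|β₁| = 1.7610 vs 0.1342).

Model Comparison:

Fit — compare R²:
- Model A: R² = 0.8744 → 87.44% of variance in satisfaction score explained
- Model B: R² = 0.0601 → 6.01% of variance in satisfaction score explained
- 0.8744 > 0.0601 → Model A has the better fit

Which has the larger per-minute effect? (|β₁|)
- Model A: β₁ = -1.7610 → predicted satisfaction score falls 1.7610 points per additional minute of wait time
- Model B: β₁ = -0.1342 → predicted satisfaction score falls 0.1342 points per additional minute of wait time
- |-1.7610| > |-0.1342| → Model A shows the stronger marginal effect

Note: R² measures how tightly points cluster around the line; β₁ measures how steep the line is — they answer different questions.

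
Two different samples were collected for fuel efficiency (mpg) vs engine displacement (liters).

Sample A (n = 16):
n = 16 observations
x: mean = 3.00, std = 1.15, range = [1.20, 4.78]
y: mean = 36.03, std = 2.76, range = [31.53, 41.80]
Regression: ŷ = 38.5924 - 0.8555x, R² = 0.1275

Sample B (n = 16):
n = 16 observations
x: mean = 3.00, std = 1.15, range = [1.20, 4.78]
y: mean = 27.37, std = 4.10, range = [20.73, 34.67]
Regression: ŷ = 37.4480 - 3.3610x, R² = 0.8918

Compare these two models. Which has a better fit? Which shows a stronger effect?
Model B has the better fit (R² = 0.8918 vs 0.1275). Model B shows the stronger effect (|β₁| = 3.3610 vs 0.8555).

Model Comparison:

Which explains more variance? (R²)
- Model A: R² = 0.1275 → 12.75% of variance in fuel efficiency explained
- Model B: R² = 0.8918 → 89.18% of variance in fuel efficiency explained
- 0.8918 > 0.1275 → Model B has the better fit

Which has the larger per-liter effect? (|β₁|)
- Model A: β₁ = -0.8555 → predicted fuel efficiency falls 0.8555 mpg per additional liter of engine displacement
- Model B: β₁ = -3.3610 → predicted fuel efficiency falls 3.3610 mpg per additional liter of engine displacement
- |-0.8555| < |-3.3610| → Model B shows the stronger marginal effect

Note: A steeper slope doesn't make a better model if the scatter around the line is large.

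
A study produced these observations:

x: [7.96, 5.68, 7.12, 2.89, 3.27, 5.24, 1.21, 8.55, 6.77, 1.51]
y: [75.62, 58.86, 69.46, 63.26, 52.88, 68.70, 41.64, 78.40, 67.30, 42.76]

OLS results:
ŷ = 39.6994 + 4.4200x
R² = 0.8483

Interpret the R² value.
About 84.83% of the variability in y is accounted for by the regression on x (R² = 0.8483) — a strong linear fit.

R² (coefficient of determination) measures the proportion of variance in y explained by the regression model.

Here R² = 0.8483:
- Explained: 84.83% of the variation in y
- Unexplained (residual): 100% − 84.83% = 15.17%
- Rule of thumb (below 0.3 weak; 0.3 to below 0.7 moderate; 0.7 and above strong) → strong

Note: R² never decreases when predictors are added, so it should not be used alone to compare models of different size.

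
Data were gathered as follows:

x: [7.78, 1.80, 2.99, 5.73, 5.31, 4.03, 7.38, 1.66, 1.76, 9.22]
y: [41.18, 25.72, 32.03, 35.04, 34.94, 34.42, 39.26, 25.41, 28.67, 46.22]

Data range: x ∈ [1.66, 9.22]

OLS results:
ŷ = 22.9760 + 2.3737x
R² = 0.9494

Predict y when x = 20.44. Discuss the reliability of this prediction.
The equation gives ŷ = 71.4944; however x = 20.44 is 11.22 units above the observed range, so this extrapolated value should not be trusted.

Prediction calculation:
ŷ = 22.9760 + 2.3737 × 20.44
ŷ = 71.4944

Reliability:
- Data range: x ∈ [1.66, 9.22]
- Prediction point: x = 20.44 is 11.22 units above the observed range → this is EXTRAPOLATION, not interpolation

Why that matters here:
- The standard error of prediction grows with (x − x̄)², and x = 20.44 is far from x̄ = 4.77
- R² describes fit only over the sampled x values; it says nothing about behaviour beyond them
- There are no observations near this x to validate the fitted line there

The R² = 0.9494 only validates the fit within [1.66, 9.22]; treat ŷ = 71.4944 with caution.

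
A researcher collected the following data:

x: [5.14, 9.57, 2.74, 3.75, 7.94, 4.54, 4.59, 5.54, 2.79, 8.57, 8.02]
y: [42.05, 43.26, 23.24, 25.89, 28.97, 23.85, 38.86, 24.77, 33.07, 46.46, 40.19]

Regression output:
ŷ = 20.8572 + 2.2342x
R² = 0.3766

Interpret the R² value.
The model explains 37.66% of the variance in y (R² = 0.3766), leaving 62.34% unexplained; the fit is moderate.

The coefficient of determination R² is the fraction of the total variation in y that the fitted line accounts for.

Here R² = 0.3766:
- Explained: 37.66% of the variation in y
- Unexplained (residual): 100% − 37.66% = 62.34%
- Rule of thumb (below 0.3 weak; 0.3 to below 0.7 moderate; 0.7 and above strong) → moderate

Note: R² says nothing about causation, and a high R² does not by itself mean the linear form is appropriate — check the residuals.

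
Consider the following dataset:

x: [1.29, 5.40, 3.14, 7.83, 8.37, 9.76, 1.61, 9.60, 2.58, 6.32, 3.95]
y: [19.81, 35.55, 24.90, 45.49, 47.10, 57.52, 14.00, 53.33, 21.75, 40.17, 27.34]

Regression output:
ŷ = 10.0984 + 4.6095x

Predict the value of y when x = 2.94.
ŷ = 23.6503

To predict y for x = 2.94, substitute into the regression equation:

ŷ = 10.0984 + 4.6095 × 2.94
ŷ = 10.0984 + 13.5519
ŷ = 23.6503

This is the fitted mean response at that x — an individual observation would come with a wider prediction interval.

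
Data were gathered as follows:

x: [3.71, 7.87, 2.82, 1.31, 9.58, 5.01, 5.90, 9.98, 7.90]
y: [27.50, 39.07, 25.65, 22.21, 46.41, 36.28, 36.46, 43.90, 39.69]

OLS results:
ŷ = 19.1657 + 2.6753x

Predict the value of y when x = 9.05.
ŷ = 43.3772

Plug x = 9.05 into the fitted line:

ŷ = 19.1657 + 2.6753 × 9.05
ŷ = 19.1657 + 24.2115
ŷ = 43.3772

This is the fitted mean response at that x — an individual observation would come with a wider prediction interval.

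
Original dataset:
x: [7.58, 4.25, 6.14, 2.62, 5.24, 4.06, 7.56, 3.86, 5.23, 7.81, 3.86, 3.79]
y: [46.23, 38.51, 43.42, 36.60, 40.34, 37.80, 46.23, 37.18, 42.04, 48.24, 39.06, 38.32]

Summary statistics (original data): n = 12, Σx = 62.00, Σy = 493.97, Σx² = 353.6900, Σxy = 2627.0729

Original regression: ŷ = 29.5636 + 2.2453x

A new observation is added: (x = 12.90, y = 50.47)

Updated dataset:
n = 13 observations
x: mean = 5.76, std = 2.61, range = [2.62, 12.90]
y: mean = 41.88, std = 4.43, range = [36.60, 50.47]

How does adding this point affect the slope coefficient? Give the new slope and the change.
The slope changes from 2.2453 to 1.5958 (change of -0.6495, or -28.9%).

The new point has HIGH LEVERAGE: x = 12.90 is far from the original mean x̄ = 62.00/12 ≈ 5.17 (original range [2.62, 7.81]).

Step 1: Update the sums with the new point (n goes from 12 to 13)
Σx  = 62.00 + 12.90 = 74.90
Σy  = 493.97 + 50.47 = 544.44
Σx² = 353.6900 + 12.90² = 353.6900 + 166.4100 = 520.1000
Σxy = 2627.0729 + 12.90×50.47 = 2627.0729 + 651.0630 = 3278.1359

Step 2: Recompute the slope with b₁ = (nΣxy − ΣxΣy) / (nΣx² − (Σx)²)
Numerator   = 13×3278.1359 − 74.90×544.44 = 42615.7667 − 40778.5560 = 1837.2107
Denominator = 13×520.1000 − 74.90² = 6761.3000 − 5610.0100 = 1151.2900
b₁(new) = 1837.2107 / 1151.2900 = 1.5958

(Same formula on the original sums: (12×2627.0729 − 62.00×493.97) / (12×353.6900 − 62.00²) = 898.7348 / 400.2800 = 2.2453, matching the given fit.)

Step 3: Change in slope
Δβ₁ = 1.5958 − 2.2453 = -0.6495
Relative change = -0.6495 / 2.2453 × 100% = -28.9%
→ the slope decreases when the point is added.

Because the point sits below the extension of the original line at a high-leverage x, it tilts the fit down.
In practice: refit with and without it and report both if conclusions differ.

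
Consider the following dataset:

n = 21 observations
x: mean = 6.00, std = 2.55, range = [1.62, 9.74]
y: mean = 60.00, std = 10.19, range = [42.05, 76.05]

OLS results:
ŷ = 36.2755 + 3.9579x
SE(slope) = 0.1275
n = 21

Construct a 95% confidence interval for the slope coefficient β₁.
The 95% CI for β₁ is (3.6910, 4.2248)

Confidence interval for the slope:

The 95% CI for β₁ is: β̂₁ ± t*(α/2, n-2) × SE(β̂₁)

Step 1: Find critical t-value
- Confidence level = 0.95
- Degrees of freedom = n - 2 = 21 - 2 = 19
- t*(α/2, 19) = 2.0930

Step 2: Calculate margin of error
Margin = 2.0930 × 0.1275 = 0.2669

Step 3: Construct interval
CI = 3.9579 ± 0.2669
CI = (3.6910, 4.2248)

Interpretation: each one-unit increase in x is associated with a change in mean y of between 3.6910 and 4.2248, with 95% confidence.
The interval does not include 0, suggesting a significant linear relationship.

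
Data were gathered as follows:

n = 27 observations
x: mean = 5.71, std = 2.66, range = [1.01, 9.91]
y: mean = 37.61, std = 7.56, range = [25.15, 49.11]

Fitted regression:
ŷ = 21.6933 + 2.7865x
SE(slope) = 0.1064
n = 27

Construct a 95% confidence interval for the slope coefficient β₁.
The 95% CI for β₁ is (2.5674, 3.0056)

Confidence interval for the slope:

The 95% CI for β₁ is: β̂₁ ± t*(α/2, n-2) × SE(β̂₁)

Step 1: Find critical t-value
- Confidence level = 0.95
- Degrees of freedom = n - 2 = 27 - 2 = 25
- t*(α/2, 25) = 2.0595

Step 2: Calculate margin of error
Margin = 2.0595 × 0.1064 = 0.2191

Step 3: Construct interval
CI = 2.7865 ± 0.2191
CI = (2.5674, 3.0056)

Interpretation: We are 95% confident that the true slope β₁ lies between 2.5674 and 3.0056.
Both endpoints are positive, so the data support a genuinely positive slope at this confidence level.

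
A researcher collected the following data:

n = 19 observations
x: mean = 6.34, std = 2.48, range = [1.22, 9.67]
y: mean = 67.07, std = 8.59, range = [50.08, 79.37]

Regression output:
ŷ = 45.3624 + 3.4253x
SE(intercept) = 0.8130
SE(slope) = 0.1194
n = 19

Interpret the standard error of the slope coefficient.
The slope 3.4253 is pinned down to within about ±0.1194 (one SE) by these data — relative uncertainty 3.5%, i.e. precise.

SE(β̂₁) = 0.1194 says: if we drew many samples of n = 19 from the same population and refit each time, the fitted slopes would scatter with a standard deviation of roughly 0.1194 around the true β₁.

Relative precision:
- SE / |β̂₁| = 0.1194 / 3.4253 = 3.5%
- Rule of thumb (under 20%: precise; 20% to under 50%: moderately precise; 50% or more: imprecise) → precise

Link to interval estimation: a confidence interval for β₁ is β̂₁ ± t* × 0.1194, so SE sets the half-width per unit of t*.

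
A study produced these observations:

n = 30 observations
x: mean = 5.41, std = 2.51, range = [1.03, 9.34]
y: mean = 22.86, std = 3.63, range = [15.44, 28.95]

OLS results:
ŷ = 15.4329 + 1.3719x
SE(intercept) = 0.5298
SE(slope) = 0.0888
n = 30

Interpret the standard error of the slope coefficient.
SE(β̂₁) = 0.0888 is the estimated standard deviation of the slope estimate across repeated samples; relative to β̂₁ = 1.3719 that is 6.5%, a precise estimate.

What SE measures:
- The standard error quantifies the sampling variability of the coefficient estimate
- It is the estimated standard deviation of β̂₁ across hypothetical repeated samples of the same size
- Smaller SE → more precise estimate

Relative precision:
- SE / |β̂₁| = 0.0888 / 1.3719 = 6.5%
- Rule of thumb (under 20%: precise; 20% to under 50%: moderately precise; 50% or more: imprecise) → precise

Link to interval estimation: a confidence interval for β₁ is β̂₁ ± t* × 0.0888, so SE sets the half-width per unit of t*.

What drives SE(β̂₁): larger n (here n = 30) → smaller SE.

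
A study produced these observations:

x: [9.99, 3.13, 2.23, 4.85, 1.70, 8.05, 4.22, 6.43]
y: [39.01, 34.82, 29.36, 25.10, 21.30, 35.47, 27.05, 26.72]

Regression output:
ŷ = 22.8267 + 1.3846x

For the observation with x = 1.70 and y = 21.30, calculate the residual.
Residual = -3.8805

The residual is the difference between the actual value and the predicted value:

Residual = y - ŷ

Step 1: Calculate predicted value
ŷ = 22.8267 + 1.3846 × 1.70
ŷ = 25.1805

Step 2: Calculate residual
Residual = 21.30 - 25.1805
Residual = -3.8805

Sign check: y < ŷ, so the point is below the line and the fit overestimates here.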